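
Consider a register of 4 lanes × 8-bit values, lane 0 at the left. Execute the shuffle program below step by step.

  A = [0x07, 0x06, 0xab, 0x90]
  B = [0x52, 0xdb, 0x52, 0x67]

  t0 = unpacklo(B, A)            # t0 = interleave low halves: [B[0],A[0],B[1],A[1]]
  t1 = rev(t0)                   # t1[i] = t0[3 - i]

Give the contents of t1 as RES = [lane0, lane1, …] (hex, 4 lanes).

RES = [0x06, 0xdb, 0x07, 0x52]

→ t0 |52|07|db|06|
→ t1 |06|db|07|52|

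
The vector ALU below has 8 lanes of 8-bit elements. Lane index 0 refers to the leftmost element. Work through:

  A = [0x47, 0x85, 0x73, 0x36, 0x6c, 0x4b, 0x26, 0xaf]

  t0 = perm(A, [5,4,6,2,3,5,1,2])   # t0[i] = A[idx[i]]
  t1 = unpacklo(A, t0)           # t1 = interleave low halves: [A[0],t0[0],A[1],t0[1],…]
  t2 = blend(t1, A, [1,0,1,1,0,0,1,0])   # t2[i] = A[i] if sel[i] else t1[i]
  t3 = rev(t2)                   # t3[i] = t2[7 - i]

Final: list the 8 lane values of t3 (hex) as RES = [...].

RES = [0x73, 0x26, 0x26, 0x73, 0x36, 0x73, 0x4b, 0x47]

→ t0 |4b|6c|26|73|36|4b|85|73|
→ t1 |47|4b|85|6c|73|26|36|73|
→ t2 |47|4b|73|36|73|26|26|73|
→ t3 |73|26|26|73|36|73|4b|47|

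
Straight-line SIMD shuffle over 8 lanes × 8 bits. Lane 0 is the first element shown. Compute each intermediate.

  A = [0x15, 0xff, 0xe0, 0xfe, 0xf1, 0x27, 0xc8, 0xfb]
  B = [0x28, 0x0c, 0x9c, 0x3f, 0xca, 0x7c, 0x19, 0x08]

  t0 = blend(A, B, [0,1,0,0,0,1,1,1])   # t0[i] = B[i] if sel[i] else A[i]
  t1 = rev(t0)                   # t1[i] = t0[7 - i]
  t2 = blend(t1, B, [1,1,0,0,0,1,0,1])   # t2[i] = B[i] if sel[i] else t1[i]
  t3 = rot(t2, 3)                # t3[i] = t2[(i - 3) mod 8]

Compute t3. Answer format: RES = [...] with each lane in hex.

→ t0 |15|0c|e0|fe|f1|7c|19|08|
→ t1 |08|19|7c|f1|fe|e0|0c|15|
→ t2 |28|0c|7c|f1|fe|7c|0c|08|
→ t3 |7c|0c|08|28|0c|7c|f1|fe|

RES = [ 0x7c  0x0c  0x08  0x28  0x0c  0x7c  0xf1  0xfe ]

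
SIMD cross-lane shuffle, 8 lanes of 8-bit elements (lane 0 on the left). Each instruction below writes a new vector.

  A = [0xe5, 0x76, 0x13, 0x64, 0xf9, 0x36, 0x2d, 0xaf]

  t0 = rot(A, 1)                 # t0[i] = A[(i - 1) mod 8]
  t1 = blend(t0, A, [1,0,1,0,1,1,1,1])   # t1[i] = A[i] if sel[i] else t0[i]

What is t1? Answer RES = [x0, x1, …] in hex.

RES = [ 0xe5  0xe5  0x13  0x13  0xf9  0x36  0x2d  0xaf ]

  t0: af e5 76 13 64 f9 36 2d
  t1: e5 e5 13 13 f9 36 2d af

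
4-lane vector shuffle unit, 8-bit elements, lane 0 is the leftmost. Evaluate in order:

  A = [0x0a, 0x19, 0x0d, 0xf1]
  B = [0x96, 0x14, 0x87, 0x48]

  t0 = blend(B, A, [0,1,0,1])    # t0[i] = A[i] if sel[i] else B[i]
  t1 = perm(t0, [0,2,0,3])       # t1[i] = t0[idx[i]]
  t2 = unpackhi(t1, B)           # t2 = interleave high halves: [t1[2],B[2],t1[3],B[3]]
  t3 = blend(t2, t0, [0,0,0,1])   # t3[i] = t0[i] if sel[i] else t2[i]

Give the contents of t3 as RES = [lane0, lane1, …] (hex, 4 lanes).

RES = [ 0x96  0x87  0xf1  0xf1 ]

  t0: 96 19 87 f1
  t1: 96 87 96 f1
  t2: 96 87 f1 48
  t3: 96 87 f1 f1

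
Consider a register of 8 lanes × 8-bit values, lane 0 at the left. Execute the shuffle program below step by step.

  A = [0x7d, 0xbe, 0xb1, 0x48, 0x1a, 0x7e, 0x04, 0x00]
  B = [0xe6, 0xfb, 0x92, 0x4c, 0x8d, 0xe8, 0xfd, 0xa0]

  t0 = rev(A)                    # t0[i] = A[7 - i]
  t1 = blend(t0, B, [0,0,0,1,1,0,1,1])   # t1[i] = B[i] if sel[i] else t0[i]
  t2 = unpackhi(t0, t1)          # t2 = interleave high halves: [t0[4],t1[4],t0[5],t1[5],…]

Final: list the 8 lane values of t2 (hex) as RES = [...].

RES = [ 0x48  0x8d  0xb1  0xb1  0xbe  0xfd  0x7d  0xa0 ]

  t0: 00 04 7e 1a 48 b1 be 7d
  t1: 00 04 7e 4c 8d b1 fd a0
  t2: 48 8d b1 b1 be fd 7d a0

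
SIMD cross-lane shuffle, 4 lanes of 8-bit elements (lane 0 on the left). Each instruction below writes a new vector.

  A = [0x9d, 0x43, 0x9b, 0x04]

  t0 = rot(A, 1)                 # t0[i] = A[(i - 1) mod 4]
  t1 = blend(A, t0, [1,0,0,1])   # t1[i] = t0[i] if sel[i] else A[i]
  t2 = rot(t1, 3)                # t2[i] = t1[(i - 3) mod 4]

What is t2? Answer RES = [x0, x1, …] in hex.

RES = [0x43, 0x9b, 0x9b, 0x04]

t0 = [0x04, 0x9d, 0x43, 0x9b]
t1 = [0x04, 0x43, 0x9b, 0x9b]
t2 = [0x43, 0x9b, 0x9b, 0x04]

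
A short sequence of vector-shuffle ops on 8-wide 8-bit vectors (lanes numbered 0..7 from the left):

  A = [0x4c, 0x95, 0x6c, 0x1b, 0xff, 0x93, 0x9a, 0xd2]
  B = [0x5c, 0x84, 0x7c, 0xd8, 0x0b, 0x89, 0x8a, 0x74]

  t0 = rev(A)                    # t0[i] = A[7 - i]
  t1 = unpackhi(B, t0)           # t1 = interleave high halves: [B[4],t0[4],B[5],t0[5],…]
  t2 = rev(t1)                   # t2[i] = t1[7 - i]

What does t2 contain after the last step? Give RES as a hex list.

t0 = [0xd2, 0x9a, 0x93, 0xff, 0x1b, 0x6c, 0x95, 0x4c]
t1 = [0x0b, 0x1b, 0x89, 0x6c, 0x8a, 0x95, 0x74, 0x4c]
t2 = [0x4c, 0x74, 0x95, 0x8a, 0x6c, 0x89, 0x1b, 0x0b]

RES = [0x4c, 0x74, 0x95, 0x8a, 0x6c, 0x89, 0x1b, 0x0b]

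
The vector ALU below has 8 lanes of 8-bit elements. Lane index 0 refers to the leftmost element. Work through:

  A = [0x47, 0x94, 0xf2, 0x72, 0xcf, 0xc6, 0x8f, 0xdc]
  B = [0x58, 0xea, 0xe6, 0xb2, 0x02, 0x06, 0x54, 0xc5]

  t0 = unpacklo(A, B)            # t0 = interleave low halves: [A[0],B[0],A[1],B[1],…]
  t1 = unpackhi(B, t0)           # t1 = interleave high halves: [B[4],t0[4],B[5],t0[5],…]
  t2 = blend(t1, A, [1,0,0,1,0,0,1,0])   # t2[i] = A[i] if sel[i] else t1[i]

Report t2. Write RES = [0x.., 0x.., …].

RES = [0x47, 0xf2, 0x06, 0x72, 0x54, 0x72, 0x8f, 0xb2]

  t0: 47 58 94 ea f2 e6 72 b2
  t1: 02 f2 06 e6 54 72 c5 b2
  t2: 47 f2 06 72 54 72 8f b2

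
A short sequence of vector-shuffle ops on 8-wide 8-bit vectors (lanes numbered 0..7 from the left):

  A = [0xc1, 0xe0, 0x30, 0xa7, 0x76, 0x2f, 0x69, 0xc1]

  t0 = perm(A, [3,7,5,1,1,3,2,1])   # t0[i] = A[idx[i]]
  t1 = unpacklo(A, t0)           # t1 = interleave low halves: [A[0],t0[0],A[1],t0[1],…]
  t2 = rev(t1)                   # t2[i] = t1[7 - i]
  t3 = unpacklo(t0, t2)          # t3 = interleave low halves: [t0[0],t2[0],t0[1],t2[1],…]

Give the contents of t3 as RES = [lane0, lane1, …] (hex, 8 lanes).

  t0: a7 c1 2f e0 e0 a7 30 e0
  t1: c1 a7 e0 c1 30 2f a7 e0
  t2: e0 a7 2f 30 c1 e0 a7 c1
  t3: a7 e0 c1 a7 2f 2f e0 30

RES = [0xa7, 0xe0, 0xc1, 0xa7, 0x2f, 0x2f, 0xe0, 0x30]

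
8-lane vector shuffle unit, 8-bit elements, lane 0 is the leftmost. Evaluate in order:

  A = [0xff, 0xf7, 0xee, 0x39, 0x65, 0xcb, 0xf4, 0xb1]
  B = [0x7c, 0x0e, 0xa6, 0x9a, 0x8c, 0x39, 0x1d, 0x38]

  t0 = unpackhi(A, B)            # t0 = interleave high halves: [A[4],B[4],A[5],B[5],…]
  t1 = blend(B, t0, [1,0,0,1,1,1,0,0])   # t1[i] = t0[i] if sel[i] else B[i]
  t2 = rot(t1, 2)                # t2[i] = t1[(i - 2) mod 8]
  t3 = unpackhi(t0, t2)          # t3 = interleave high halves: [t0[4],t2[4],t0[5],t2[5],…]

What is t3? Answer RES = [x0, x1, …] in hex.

RES = [0xf4, 0xa6, 0x1d, 0x39, 0xb1, 0xf4, 0x38, 0x1d]

t0 = [0x65, 0x8c, 0xcb, 0x39, 0xf4, 0x1d, 0xb1, 0x38]
t1 = [0x65, 0x0e, 0xa6, 0x39, 0xf4, 0x1d, 0x1d, 0x38]
t2 = [0x1d, 0x38, 0x65, 0x0e, 0xa6, 0x39, 0xf4, 0x1d]
t3 = [0xf4, 0xa6, 0x1d, 0x39, 0xb1, 0xf4, 0x38, 0x1d]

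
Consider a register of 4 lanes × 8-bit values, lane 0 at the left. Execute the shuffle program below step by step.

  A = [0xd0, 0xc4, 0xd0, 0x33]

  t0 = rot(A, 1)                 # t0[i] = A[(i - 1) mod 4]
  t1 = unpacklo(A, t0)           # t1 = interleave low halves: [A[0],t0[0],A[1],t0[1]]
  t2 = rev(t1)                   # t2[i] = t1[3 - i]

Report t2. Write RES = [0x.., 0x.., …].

t0 = [0x33, 0xd0, 0xc4, 0xd0]
t1 = [0xd0, 0x33, 0xc4, 0xd0]
t2 = [0xd0, 0xc4, 0x33, 0xd0]

RES = [0xd0, 0xc4, 0x33, 0xd0]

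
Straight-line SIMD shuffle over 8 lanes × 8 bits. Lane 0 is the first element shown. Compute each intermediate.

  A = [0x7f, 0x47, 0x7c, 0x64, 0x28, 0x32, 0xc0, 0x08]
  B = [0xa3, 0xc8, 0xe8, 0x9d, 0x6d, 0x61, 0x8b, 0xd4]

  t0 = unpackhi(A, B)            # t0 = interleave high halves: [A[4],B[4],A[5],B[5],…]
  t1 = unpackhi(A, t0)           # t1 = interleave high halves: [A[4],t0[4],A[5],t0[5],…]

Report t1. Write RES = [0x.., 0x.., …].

t0 = [0x28, 0x6d, 0x32, 0x61, 0xc0, 0x8b, 0x08, 0xd4]
t1 = [0x28, 0xc0, 0x32, 0x8b, 0xc0, 0x08, 0x08, 0xd4]

RES = [ 0x28  0xc0  0x32  0x8b  0xc0  0x08  0x08  0xd4 ]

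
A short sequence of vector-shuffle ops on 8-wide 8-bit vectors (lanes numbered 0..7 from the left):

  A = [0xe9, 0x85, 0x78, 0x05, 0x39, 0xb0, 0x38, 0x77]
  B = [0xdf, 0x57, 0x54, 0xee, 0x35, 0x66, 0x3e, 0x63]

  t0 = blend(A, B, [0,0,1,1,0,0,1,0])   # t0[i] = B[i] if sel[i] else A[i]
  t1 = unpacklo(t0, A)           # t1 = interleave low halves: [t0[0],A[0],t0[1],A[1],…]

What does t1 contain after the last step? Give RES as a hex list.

→ t0 |e9|85|54|ee|39|b0|3e|77|
→ t1 |e9|e9|85|85|54|78|ee|05|

RES = [ 0xe9  0xe9  0x85  0x85  0x54  0x78  0xee  0x05 ]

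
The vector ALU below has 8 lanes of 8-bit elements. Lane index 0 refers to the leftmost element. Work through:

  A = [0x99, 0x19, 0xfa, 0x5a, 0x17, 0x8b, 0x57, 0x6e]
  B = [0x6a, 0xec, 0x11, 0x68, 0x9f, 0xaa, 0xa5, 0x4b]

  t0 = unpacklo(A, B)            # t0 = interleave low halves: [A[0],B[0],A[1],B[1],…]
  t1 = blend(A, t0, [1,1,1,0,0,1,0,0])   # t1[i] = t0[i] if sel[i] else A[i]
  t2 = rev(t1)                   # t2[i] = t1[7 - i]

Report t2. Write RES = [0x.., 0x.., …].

RES = [0x6e, 0x57, 0x11, 0x17, 0x5a, 0x19, 0x6a, 0x99]

→ t0 |99|6a|19|ec|fa|11|5a|68|
→ t1 |99|6a|19|5a|17|11|57|6e|
→ t2 |6e|57|11|17|5a|19|6a|99|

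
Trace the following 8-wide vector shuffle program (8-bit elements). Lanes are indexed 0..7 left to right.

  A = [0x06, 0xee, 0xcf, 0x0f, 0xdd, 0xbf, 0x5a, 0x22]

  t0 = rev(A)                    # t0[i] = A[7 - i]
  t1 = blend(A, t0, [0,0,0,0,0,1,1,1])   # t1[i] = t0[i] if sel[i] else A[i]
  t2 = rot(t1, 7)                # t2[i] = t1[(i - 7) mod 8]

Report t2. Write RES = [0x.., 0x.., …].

  t0: 22 5a bf dd 0f cf ee 06
  t1: 06 ee cf 0f dd cf ee 06
  t2: ee cf 0f dd cf ee 06 06

RES = [ 0xee  0xcf  0x0f  0xdd  0xcf  0xee  0x06  0x06 ]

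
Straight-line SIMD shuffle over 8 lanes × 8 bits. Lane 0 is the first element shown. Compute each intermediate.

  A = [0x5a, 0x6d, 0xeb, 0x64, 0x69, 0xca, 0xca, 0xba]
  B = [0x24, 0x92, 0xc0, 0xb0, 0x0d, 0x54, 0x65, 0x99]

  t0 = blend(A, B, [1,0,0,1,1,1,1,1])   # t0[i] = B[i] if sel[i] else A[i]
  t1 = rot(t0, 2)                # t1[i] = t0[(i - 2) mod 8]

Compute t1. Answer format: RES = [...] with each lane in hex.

RES = [ 0x65  0x99  0x24  0x6d  0xeb  0xb0  0x0d  0x54 ]

t0 = [0x24, 0x6d, 0xeb, 0xb0, 0x0d, 0x54, 0x65, 0x99]
t1 = [0x65, 0x99, 0x24, 0x6d, 0xeb, 0xb0, 0x0d, 0x54]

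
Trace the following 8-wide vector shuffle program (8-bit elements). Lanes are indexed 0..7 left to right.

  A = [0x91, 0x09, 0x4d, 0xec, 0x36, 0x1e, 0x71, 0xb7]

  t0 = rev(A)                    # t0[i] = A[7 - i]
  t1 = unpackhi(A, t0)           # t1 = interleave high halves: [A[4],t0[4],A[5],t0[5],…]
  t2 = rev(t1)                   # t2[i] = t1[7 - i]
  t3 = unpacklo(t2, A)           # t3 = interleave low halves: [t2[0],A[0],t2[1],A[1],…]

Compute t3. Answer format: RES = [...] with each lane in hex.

t0 = [0xb7, 0x71, 0x1e, 0x36, 0xec, 0x4d, 0x09, 0x91]
t1 = [0x36, 0xec, 0x1e, 0x4d, 0x71, 0x09, 0xb7, 0x91]
t2 = [0x91, 0xb7, 0x09, 0x71, 0x4d, 0x1e, 0xec, 0x36]
t3 = [0x91, 0x91, 0xb7, 0x09, 0x09, 0x4d, 0x71, 0xec]

RES = [0x91, 0x91, 0xb7, 0x09, 0x09, 0x4d, 0x71, 0xec]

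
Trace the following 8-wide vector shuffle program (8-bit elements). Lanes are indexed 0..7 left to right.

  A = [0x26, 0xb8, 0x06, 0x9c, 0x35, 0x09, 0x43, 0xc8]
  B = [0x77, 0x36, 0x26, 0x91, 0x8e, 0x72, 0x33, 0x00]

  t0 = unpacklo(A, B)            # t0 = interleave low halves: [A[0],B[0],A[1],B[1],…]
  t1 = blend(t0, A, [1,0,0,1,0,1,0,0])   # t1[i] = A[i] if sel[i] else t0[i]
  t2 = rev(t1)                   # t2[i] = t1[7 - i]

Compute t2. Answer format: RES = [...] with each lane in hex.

RES = [ 0x91  0x9c  0x09  0x06  0x9c  0xb8  0x77  0x26 ]

  t0: 26 77 b8 36 06 26 9c 91
  t1: 26 77 b8 9c 06 09 9c 91
  t2: 91 9c 09 06 9c b8 77 26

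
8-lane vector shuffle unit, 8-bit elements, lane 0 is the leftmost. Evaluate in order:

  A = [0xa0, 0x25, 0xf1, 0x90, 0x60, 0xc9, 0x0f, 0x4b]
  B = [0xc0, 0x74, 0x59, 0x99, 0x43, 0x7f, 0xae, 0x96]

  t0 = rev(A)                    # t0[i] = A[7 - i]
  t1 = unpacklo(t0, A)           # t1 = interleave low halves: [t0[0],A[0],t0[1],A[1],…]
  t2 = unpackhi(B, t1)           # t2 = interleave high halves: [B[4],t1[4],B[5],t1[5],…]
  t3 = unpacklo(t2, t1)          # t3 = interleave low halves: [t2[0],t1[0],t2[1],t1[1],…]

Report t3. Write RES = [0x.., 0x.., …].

RES = [0x43, 0x4b, 0xc9, 0xa0, 0x7f, 0x0f, 0xf1, 0x25]

t0 = [0x4b, 0x0f, 0xc9, 0x60, 0x90, 0xf1, 0x25, 0xa0]
t1 = [0x4b, 0xa0, 0x0f, 0x25, 0xc9, 0xf1, 0x60, 0x90]
t2 = [0x43, 0xc9, 0x7f, 0xf1, 0xae, 0x60, 0x96, 0x90]
t3 = [0x43, 0x4b, 0xc9, 0xa0, 0x7f, 0x0f, 0xf1, 0x25]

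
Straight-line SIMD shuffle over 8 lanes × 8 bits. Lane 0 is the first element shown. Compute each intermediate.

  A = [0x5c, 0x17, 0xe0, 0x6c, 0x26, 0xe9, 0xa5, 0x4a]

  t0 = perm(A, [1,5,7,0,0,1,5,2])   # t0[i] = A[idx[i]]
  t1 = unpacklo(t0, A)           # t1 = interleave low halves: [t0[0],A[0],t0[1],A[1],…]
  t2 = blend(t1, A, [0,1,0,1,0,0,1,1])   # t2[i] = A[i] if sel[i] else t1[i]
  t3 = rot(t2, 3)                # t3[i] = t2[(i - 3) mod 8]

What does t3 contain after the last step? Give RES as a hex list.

RES = [ 0xe0  0xa5  0x4a  0x17  0x17  0xe9  0x6c  0x4a ]

t0 = [0x17, 0xe9, 0x4a, 0x5c, 0x5c, 0x17, 0xe9, 0xe0]
t1 = [0x17, 0x5c, 0xe9, 0x17, 0x4a, 0xe0, 0x5c, 0x6c]
t2 = [0x17, 0x17, 0xe9, 0x6c, 0x4a, 0xe0, 0xa5, 0x4a]
t3 = [0xe0, 0xa5, 0x4a, 0x17, 0x17, 0xe9, 0x6c, 0x4a]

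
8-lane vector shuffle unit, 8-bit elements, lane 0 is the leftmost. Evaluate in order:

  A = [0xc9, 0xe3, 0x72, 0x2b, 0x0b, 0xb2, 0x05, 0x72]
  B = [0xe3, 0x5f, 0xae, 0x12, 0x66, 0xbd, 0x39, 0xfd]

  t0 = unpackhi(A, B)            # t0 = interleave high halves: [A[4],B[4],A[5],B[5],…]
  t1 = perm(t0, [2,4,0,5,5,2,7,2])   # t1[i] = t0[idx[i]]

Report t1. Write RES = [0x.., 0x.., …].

  t0: 0b 66 b2 bd 05 39 72 fd
  t1: b2 05 0b 39 39 b2 fd b2

RES = [0xb2, 0x05, 0x0b, 0x39, 0x39, 0xb2, 0xfd, 0xb2]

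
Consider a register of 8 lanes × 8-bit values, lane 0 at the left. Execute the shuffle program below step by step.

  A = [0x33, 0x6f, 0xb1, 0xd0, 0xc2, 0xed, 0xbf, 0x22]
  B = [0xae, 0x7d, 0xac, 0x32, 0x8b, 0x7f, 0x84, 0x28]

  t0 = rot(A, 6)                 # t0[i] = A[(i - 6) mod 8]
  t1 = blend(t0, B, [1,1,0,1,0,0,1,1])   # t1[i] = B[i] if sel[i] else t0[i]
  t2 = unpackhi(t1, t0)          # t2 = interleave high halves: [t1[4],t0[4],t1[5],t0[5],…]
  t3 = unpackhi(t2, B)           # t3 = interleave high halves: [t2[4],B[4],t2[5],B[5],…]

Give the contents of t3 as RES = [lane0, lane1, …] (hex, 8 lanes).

t0 = [0xb1, 0xd0, 0xc2, 0xed, 0xbf, 0x22, 0x33, 0x6f]
t1 = [0xae, 0x7d, 0xc2, 0x32, 0xbf, 0x22, 0x84, 0x28]
t2 = [0xbf, 0xbf, 0x22, 0x22, 0x84, 0x33, 0x28, 0x6f]
t3 = [0x84, 0x8b, 0x33, 0x7f, 0x28, 0x84, 0x6f, 0x28]

RES = [ 0x84  0x8b  0x33  0x7f  0x28  0x84  0x6f  0x28 ]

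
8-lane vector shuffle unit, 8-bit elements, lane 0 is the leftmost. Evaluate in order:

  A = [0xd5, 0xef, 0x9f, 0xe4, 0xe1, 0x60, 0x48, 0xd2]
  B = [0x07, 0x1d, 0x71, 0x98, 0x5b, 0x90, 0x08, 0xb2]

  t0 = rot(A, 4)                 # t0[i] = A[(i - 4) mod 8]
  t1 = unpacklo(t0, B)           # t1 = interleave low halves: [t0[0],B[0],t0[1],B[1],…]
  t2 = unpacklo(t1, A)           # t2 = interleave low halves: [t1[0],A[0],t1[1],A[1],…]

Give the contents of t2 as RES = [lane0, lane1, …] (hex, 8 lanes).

RES = [ 0xe1  0xd5  0x07  0xef  0x60  0x9f  0x1d  0xe4 ]

→ t0 |e1|60|48|d2|d5|ef|9f|e4|
→ t1 |e1|07|60|1d|48|71|d2|98|
→ t2 |e1|d5|07|ef|60|9f|1d|e4|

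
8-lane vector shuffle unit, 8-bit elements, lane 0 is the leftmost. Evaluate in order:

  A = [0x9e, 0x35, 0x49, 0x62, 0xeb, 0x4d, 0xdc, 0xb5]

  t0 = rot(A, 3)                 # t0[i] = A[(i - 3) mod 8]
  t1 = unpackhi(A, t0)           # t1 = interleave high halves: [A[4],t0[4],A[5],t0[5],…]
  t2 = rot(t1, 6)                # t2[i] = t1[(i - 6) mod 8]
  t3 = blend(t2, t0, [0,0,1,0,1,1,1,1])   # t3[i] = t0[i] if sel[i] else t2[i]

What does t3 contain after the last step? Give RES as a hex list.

t0 = [0x4d, 0xdc, 0xb5, 0x9e, 0x35, 0x49, 0x62, 0xeb]
t1 = [0xeb, 0x35, 0x4d, 0x49, 0xdc, 0x62, 0xb5, 0xeb]
t2 = [0x4d, 0x49, 0xdc, 0x62, 0xb5, 0xeb, 0xeb, 0x35]
t3 = [0x4d, 0x49, 0xb5, 0x62, 0x35, 0x49, 0x62, 0xeb]

RES = [ 0x4d  0x49  0xb5  0x62  0x35  0x49  0x62  0xeb ]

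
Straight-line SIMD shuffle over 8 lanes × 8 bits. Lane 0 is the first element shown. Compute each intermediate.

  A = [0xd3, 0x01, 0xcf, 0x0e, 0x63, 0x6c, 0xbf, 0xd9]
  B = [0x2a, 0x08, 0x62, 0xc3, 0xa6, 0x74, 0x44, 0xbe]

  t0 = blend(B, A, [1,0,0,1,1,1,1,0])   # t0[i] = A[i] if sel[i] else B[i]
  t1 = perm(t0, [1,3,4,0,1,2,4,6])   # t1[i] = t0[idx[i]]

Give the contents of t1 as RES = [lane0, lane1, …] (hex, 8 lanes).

t0 = [0xd3, 0x08, 0x62, 0x0e, 0x63, 0x6c, 0xbf, 0xbe]
t1 = [0x08, 0x0e, 0x63, 0xd3, 0x08, 0x62, 0x63, 0xbf]

RES = [ 0x08  0x0e  0x63  0xd3  0x08  0x62  0x63  0xbf ]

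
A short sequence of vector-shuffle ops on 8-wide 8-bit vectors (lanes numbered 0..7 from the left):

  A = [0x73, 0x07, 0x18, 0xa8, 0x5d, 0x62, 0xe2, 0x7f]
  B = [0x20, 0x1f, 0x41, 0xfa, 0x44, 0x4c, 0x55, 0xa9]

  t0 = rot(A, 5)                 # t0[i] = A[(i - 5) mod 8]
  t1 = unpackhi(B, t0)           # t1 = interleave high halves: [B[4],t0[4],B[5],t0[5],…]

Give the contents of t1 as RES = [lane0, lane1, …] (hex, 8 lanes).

RES = [0x44, 0x7f, 0x4c, 0x73, 0x55, 0x07, 0xa9, 0x18]

→ t0 |a8|5d|62|e2|7f|73|07|18|
→ t1 |44|7f|4c|73|55|07|a9|18|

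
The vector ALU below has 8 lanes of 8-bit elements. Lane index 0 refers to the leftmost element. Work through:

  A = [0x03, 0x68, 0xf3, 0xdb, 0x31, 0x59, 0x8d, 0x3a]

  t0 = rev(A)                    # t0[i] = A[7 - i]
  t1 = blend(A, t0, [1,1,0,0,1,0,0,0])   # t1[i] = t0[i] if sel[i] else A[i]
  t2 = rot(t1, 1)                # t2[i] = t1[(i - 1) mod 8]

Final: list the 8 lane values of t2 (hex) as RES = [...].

t0 = [0x3a, 0x8d, 0x59, 0x31, 0xdb, 0xf3, 0x68, 0x03]
t1 = [0x3a, 0x8d, 0xf3, 0xdb, 0xdb, 0x59, 0x8d, 0x3a]
t2 = [0x3a, 0x3a, 0x8d, 0xf3, 0xdb, 0xdb, 0x59, 0x8d]

RES = [0x3a, 0x3a, 0x8d, 0xf3, 0xdb, 0xdb, 0x59, 0x8d]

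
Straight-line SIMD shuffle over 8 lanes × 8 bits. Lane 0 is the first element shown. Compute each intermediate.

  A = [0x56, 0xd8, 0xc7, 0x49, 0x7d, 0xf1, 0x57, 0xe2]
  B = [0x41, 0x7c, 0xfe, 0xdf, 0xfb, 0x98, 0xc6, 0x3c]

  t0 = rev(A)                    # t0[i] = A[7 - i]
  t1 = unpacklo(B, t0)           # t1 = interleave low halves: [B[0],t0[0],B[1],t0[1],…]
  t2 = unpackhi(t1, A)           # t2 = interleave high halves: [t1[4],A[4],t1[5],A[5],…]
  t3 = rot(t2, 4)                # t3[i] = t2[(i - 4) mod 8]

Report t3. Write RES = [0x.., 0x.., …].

  t0: e2 57 f1 7d 49 c7 d8 56
  t1: 41 e2 7c 57 fe f1 df 7d
  t2: fe 7d f1 f1 df 57 7d e2
  t3: df 57 7d e2 fe 7d f1 f1

RES = [ 0xdf  0x57  0x7d  0xe2  0xfe  0x7d  0xf1  0xf1 ]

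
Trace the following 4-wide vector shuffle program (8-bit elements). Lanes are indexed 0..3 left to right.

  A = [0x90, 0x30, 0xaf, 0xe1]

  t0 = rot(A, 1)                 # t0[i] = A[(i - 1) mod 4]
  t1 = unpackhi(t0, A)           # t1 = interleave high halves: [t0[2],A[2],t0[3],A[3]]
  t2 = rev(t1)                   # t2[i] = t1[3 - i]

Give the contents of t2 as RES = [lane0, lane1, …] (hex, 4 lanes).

→ t0 |e1|90|30|af|
→ t1 |30|af|af|e1|
→ t2 |e1|af|af|30|

RES = [0xe1, 0xaf, 0xaf, 0x30]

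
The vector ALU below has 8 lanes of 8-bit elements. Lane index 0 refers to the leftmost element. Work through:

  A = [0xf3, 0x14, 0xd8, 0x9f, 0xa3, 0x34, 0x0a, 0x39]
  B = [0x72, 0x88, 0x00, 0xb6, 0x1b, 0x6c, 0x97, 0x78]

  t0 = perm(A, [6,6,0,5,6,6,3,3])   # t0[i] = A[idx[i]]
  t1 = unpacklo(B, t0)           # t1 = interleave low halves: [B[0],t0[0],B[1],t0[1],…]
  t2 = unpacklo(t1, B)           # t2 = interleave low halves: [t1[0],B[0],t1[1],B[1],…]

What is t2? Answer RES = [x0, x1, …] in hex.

t0 = [0x0a, 0x0a, 0xf3, 0x34, 0x0a, 0x0a, 0x9f, 0x9f]
t1 = [0x72, 0x0a, 0x88, 0x0a, 0x00, 0xf3, 0xb6, 0x34]
t2 = [0x72, 0x72, 0x0a, 0x88, 0x88, 0x00, 0x0a, 0xb6]

RES = [0x72, 0x72, 0x0a, 0x88, 0x88, 0x00, 0x0a, 0xb6]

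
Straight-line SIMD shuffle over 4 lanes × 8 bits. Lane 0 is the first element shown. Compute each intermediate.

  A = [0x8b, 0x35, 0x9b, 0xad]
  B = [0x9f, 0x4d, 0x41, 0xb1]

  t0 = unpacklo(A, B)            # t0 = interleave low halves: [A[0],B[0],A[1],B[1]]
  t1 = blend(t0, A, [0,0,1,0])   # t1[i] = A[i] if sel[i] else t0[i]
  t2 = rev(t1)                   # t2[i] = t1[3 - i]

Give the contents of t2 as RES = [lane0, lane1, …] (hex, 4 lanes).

RES = [0x4d, 0x9b, 0x9f, 0x8b]

t0 = [0x8b, 0x9f, 0x35, 0x4d]
t1 = [0x8b, 0x9f, 0x9b, 0x4d]
t2 = [0x4d, 0x9b, 0x9f, 0x8b]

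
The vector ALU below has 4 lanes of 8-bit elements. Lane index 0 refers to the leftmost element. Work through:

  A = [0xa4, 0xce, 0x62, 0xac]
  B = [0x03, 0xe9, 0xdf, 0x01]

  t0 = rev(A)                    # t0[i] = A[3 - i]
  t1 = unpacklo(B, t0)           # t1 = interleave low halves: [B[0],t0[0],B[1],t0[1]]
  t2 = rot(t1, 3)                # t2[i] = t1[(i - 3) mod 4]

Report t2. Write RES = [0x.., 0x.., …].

RES = [0xac, 0xe9, 0x62, 0x03]

t0 = [0xac, 0x62, 0xce, 0xa4]
t1 = [0x03, 0xac, 0xe9, 0x62]
t2 = [0xac, 0xe9, 0x62, 0x03]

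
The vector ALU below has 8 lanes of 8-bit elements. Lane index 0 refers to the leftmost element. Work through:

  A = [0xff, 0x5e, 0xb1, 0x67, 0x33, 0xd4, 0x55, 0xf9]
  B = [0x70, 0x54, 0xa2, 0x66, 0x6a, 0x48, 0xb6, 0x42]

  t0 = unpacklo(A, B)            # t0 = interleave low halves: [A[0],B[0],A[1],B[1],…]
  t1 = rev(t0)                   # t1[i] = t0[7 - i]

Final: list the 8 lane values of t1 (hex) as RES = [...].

t0 = [0xff, 0x70, 0x5e, 0x54, 0xb1, 0xa2, 0x67, 0x66]
t1 = [0x66, 0x67, 0xa2, 0xb1, 0x54, 0x5e, 0x70, 0xff]

RES = [0x66, 0x67, 0xa2, 0xb1, 0x54, 0x5e, 0x70, 0xff]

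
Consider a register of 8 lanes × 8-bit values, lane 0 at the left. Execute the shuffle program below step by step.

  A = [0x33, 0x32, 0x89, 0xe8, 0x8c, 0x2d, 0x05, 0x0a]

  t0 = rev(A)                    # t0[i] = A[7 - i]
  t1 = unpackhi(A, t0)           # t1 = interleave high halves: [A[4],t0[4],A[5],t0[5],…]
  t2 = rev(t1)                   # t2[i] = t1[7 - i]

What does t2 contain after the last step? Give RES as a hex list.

t0 = [0x0a, 0x05, 0x2d, 0x8c, 0xe8, 0x89, 0x32, 0x33]
t1 = [0x8c, 0xe8, 0x2d, 0x89, 0x05, 0x32, 0x0a, 0x33]
t2 = [0x33, 0x0a, 0x32, 0x05, 0x89, 0x2d, 0xe8, 0x8c]

RES = [0x33, 0x0a, 0x32, 0x05, 0x89, 0x2d, 0xe8, 0x8c]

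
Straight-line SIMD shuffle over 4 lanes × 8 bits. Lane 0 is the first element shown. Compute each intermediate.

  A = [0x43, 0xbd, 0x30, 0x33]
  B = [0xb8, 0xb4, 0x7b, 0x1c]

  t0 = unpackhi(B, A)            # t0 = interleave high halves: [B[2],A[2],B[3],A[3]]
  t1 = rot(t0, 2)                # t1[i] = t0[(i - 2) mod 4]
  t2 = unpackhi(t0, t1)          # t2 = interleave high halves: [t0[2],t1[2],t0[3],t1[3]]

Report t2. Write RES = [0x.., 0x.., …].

RES = [0x1c, 0x7b, 0x33, 0x30]

→ t0 |7b|30|1c|33|
→ t1 |1c|33|7b|30|
→ t2 |1c|7b|33|30|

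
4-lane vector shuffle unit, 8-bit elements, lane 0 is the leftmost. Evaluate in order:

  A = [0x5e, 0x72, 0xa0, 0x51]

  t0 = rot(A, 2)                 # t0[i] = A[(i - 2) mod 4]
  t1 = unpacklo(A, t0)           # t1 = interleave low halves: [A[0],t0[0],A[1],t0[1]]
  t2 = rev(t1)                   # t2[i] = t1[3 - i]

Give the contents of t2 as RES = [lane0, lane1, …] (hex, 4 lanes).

RES = [ 0x51  0x72  0xa0  0x5e ]

  t0: a0 51 5e 72
  t1: 5e a0 72 51
  t2: 51 72 a0 5e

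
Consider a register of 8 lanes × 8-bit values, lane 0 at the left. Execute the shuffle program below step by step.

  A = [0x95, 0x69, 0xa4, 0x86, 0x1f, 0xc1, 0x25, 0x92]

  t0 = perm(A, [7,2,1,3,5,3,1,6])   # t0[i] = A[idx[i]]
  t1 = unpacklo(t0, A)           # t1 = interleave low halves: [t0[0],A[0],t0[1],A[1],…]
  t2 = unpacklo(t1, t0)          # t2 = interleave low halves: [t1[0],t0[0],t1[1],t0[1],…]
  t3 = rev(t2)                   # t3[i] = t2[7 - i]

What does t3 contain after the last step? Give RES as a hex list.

RES = [0x86, 0x69, 0x69, 0xa4, 0xa4, 0x95, 0x92, 0x92]

  t0: 92 a4 69 86 c1 86 69 25
  t1: 92 95 a4 69 69 a4 86 86
  t2: 92 92 95 a4 a4 69 69 86
  t3: 86 69 69 a4 a4 95 92 92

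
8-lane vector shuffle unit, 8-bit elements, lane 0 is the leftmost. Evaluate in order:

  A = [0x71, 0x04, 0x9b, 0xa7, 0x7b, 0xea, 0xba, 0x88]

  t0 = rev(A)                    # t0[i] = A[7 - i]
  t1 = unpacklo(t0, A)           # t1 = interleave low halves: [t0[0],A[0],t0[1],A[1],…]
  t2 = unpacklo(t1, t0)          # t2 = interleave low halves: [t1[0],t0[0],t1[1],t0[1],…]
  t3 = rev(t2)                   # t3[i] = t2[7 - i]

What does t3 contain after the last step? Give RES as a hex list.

RES = [0x7b, 0x04, 0xea, 0xba, 0xba, 0x71, 0x88, 0x88]

  t0: 88 ba ea 7b a7 9b 04 71
  t1: 88 71 ba 04 ea 9b 7b a7
  t2: 88 88 71 ba ba ea 04 7b
  t3: 7b 04 ea ba ba 71 88 88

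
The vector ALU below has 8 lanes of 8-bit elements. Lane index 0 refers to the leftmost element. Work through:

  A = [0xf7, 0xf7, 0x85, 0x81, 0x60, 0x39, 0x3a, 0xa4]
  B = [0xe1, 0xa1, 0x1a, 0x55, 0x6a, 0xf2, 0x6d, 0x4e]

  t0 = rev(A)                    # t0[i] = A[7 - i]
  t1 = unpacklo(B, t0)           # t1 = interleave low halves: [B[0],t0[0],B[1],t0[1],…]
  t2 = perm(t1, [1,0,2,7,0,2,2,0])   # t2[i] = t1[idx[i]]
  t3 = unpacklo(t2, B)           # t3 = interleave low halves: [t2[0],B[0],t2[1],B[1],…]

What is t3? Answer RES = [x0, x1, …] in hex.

  t0: a4 3a 39 60 81 85 f7 f7
  t1: e1 a4 a1 3a 1a 39 55 60
  t2: a4 e1 a1 60 e1 a1 a1 e1
  t3: a4 e1 e1 a1 a1 1a 60 55

RES = [ 0xa4  0xe1  0xe1  0xa1  0xa1  0x1a  0x60  0x55 ]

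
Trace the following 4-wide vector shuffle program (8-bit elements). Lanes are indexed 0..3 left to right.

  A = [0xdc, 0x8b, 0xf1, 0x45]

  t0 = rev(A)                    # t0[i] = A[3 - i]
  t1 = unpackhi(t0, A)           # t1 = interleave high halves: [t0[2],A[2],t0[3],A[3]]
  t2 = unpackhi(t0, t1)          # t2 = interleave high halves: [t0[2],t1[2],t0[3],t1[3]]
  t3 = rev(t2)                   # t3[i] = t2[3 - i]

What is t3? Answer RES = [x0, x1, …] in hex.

t0 = [0x45, 0xf1, 0x8b, 0xdc]
t1 = [0x8b, 0xf1, 0xdc, 0x45]
t2 = [0x8b, 0xdc, 0xdc, 0x45]
t3 = [0x45, 0xdc, 0xdc, 0x8b]

RES = [ 0x45  0xdc  0xdc  0x8b ]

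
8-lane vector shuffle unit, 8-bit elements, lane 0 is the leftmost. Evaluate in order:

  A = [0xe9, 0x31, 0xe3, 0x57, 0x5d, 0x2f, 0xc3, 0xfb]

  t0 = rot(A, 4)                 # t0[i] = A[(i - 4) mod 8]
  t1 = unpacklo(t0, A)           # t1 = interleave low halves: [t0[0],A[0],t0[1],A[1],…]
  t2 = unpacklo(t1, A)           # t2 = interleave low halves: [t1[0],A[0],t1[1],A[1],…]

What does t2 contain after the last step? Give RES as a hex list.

  t0: 5d 2f c3 fb e9 31 e3 57
  t1: 5d e9 2f 31 c3 e3 fb 57
  t2: 5d e9 e9 31 2f e3 31 57

RES = [0x5d, 0xe9, 0xe9, 0x31, 0x2f, 0xe3, 0x31, 0x57]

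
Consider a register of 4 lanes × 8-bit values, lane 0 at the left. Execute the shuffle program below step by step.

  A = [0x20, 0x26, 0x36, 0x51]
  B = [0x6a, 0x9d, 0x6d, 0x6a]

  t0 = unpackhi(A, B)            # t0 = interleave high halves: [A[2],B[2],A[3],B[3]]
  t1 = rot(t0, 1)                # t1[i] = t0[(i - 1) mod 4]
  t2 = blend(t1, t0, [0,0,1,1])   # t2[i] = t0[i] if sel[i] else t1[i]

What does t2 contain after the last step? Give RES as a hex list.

t0 = [0x36, 0x6d, 0x51, 0x6a]
t1 = [0x6a, 0x36, 0x6d, 0x51]
t2 = [0x6a, 0x36, 0x51, 0x6a]

RES = [ 0x6a  0x36  0x51  0x6a ]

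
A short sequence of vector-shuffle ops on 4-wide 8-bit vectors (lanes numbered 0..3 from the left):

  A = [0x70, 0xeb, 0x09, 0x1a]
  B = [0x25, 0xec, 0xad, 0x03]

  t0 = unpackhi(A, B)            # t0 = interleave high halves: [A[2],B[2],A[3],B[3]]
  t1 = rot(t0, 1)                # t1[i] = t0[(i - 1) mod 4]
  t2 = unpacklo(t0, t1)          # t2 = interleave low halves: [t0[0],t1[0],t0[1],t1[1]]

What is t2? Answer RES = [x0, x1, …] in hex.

RES = [ 0x09  0x03  0xad  0x09 ]

t0 = [0x09, 0xad, 0x1a, 0x03]
t1 = [0x03, 0x09, 0xad, 0x1a]
t2 = [0x09, 0x03, 0xad, 0x09]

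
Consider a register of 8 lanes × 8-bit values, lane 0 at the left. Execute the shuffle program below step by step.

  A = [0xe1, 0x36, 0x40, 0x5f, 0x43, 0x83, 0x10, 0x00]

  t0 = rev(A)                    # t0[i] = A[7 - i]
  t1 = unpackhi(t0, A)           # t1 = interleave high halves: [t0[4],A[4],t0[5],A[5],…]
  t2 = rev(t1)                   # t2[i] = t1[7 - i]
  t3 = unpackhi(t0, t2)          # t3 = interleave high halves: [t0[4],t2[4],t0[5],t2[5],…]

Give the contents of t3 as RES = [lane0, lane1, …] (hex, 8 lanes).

RES = [0x5f, 0x83, 0x40, 0x40, 0x36, 0x43, 0xe1, 0x5f]

  t0: 00 10 83 43 5f 40 36 e1
  t1: 5f 43 40 83 36 10 e1 00
  t2: 00 e1 10 36 83 40 43 5f
  t3: 5f 83 40 40 36 43 e1 5f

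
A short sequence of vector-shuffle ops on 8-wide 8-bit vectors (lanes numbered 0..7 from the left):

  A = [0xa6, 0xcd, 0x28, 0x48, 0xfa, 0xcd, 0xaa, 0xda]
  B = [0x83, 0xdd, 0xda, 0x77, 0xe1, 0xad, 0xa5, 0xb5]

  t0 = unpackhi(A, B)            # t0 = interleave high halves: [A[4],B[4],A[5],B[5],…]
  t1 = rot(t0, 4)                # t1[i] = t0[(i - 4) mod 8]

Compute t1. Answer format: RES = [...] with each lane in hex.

RES = [ 0xaa  0xa5  0xda  0xb5  0xfa  0xe1  0xcd  0xad ]

→ t0 |fa|e1|cd|ad|aa|a5|da|b5|
→ t1 |aa|a5|da|b5|fa|e1|cd|ad|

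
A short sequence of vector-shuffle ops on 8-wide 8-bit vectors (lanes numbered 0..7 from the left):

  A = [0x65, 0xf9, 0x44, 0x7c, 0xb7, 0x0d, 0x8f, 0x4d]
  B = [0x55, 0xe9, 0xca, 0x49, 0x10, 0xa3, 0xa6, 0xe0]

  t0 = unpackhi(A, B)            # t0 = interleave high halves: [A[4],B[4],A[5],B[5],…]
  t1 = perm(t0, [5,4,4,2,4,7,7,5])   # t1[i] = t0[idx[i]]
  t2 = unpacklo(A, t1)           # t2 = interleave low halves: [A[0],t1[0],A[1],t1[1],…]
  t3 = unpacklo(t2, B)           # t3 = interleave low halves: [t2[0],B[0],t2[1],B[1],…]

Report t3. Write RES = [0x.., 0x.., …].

t0 = [0xb7, 0x10, 0x0d, 0xa3, 0x8f, 0xa6, 0x4d, 0xe0]
t1 = [0xa6, 0x8f, 0x8f, 0x0d, 0x8f, 0xe0, 0xe0, 0xa6]
t2 = [0x65, 0xa6, 0xf9, 0x8f, 0x44, 0x8f, 0x7c, 0x0d]
t3 = [0x65, 0x55, 0xa6, 0xe9, 0xf9, 0xca, 0x8f, 0x49]

RES = [ 0x65  0x55  0xa6  0xe9  0xf9  0xca  0x8f  0x49 ]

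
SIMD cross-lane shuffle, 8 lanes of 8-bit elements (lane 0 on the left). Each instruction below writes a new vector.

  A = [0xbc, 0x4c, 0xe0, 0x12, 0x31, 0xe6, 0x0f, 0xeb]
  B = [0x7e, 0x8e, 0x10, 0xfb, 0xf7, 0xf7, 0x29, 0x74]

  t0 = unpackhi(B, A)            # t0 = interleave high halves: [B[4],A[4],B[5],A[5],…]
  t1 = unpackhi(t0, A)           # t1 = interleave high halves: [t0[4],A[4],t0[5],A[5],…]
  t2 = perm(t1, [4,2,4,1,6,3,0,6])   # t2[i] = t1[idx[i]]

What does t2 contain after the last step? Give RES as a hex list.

RES = [0x74, 0x0f, 0x74, 0x31, 0xeb, 0xe6, 0x29, 0xeb]

t0 = [0xf7, 0x31, 0xf7, 0xe6, 0x29, 0x0f, 0x74, 0xeb]
t1 = [0x29, 0x31, 0x0f, 0xe6, 0x74, 0x0f, 0xeb, 0xeb]
t2 = [0x74, 0x0f, 0x74, 0x31, 0xeb, 0xe6, 0x29, 0xeb]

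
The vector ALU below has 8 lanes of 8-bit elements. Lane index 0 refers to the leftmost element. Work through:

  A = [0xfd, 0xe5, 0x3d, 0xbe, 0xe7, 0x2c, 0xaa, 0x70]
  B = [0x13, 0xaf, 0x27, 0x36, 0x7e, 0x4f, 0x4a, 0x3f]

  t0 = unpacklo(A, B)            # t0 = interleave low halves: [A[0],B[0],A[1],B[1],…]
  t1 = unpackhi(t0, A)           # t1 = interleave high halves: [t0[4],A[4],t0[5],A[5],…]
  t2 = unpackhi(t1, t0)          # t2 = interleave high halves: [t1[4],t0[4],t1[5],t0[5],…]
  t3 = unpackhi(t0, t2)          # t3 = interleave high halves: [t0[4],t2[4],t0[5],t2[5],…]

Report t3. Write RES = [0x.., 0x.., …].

RES = [0x3d, 0x36, 0x27, 0xbe, 0xbe, 0x70, 0x36, 0x36]

→ t0 |fd|13|e5|af|3d|27|be|36|
→ t1 |3d|e7|27|2c|be|aa|36|70|
→ t2 |be|3d|aa|27|36|be|70|36|
→ t3 |3d|36|27|be|be|70|36|36|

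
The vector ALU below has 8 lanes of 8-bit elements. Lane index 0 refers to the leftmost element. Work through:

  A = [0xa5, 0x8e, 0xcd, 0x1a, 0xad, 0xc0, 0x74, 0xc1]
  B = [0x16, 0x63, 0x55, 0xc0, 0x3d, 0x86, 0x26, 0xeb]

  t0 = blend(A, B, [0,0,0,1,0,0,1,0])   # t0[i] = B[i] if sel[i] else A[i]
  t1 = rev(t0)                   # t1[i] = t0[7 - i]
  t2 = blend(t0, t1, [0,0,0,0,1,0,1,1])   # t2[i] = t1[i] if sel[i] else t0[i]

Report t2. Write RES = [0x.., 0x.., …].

→ t0 |a5|8e|cd|c0|ad|c0|26|c1|
→ t1 |c1|26|c0|ad|c0|cd|8e|a5|
→ t2 |a5|8e|cd|c0|c0|c0|8e|a5|

RES = [ 0xa5  0x8e  0xcd  0xc0  0xc0  0xc0  0x8e  0xa5 ]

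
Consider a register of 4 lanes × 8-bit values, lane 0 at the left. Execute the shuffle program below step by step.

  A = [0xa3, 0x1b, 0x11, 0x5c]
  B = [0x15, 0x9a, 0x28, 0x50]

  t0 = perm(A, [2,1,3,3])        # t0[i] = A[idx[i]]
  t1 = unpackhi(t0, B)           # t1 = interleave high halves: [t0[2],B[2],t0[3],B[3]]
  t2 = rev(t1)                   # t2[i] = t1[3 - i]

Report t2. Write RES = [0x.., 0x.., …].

RES = [0x50, 0x5c, 0x28, 0x5c]

t0 = [0x11, 0x1b, 0x5c, 0x5c]
t1 = [0x5c, 0x28, 0x5c, 0x50]
t2 = [0x50, 0x5c, 0x28, 0x5c]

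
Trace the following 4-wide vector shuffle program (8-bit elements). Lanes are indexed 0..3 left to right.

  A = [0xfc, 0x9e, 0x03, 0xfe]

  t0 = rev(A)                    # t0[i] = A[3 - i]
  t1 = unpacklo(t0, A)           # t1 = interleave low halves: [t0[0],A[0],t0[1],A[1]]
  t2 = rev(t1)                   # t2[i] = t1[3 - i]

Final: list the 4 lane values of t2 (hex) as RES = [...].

→ t0 |fe|03|9e|fc|
→ t1 |fe|fc|03|9e|
→ t2 |9e|03|fc|fe|

RES = [0x9e, 0x03, 0xfc, 0xfe]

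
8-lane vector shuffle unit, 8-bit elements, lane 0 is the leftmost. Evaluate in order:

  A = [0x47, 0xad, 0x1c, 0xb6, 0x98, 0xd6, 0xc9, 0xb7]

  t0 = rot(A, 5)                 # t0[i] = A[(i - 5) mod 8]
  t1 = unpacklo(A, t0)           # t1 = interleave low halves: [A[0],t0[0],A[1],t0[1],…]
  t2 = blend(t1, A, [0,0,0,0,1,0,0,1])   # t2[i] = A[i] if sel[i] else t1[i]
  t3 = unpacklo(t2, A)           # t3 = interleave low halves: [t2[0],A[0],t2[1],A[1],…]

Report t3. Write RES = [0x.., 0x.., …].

→ t0 |b6|98|d6|c9|b7|47|ad|1c|
→ t1 |47|b6|ad|98|1c|d6|b6|c9|
→ t2 |47|b6|ad|98|98|d6|b6|b7|
→ t3 |47|47|b6|ad|ad|1c|98|b6|

RES = [0x47, 0x47, 0xb6, 0xad, 0xad, 0x1c, 0x98, 0xb6]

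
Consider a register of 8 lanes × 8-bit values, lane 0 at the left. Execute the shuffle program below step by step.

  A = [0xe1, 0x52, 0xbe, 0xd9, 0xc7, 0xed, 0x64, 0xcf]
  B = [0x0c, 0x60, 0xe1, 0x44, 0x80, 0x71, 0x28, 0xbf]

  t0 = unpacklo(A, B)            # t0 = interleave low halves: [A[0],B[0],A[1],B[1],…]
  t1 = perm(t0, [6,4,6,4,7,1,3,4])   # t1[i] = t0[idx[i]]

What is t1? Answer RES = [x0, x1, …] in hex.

→ t0 |e1|0c|52|60|be|e1|d9|44|
→ t1 |d9|be|d9|be|44|0c|60|be|

RES = [ 0xd9  0xbe  0xd9  0xbe  0x44  0x0c  0x60  0xbe ]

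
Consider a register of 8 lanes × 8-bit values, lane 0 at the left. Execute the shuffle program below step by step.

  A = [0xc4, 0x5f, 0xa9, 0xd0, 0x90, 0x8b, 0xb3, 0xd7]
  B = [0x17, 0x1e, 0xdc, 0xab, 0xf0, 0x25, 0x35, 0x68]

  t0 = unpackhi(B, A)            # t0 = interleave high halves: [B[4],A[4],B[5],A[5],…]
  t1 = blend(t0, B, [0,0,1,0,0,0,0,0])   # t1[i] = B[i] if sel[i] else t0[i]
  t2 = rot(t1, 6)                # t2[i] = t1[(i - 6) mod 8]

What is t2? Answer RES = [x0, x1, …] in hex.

→ t0 |f0|90|25|8b|35|b3|68|d7|
→ t1 |f0|90|dc|8b|35|b3|68|d7|
→ t2 |dc|8b|35|b3|68|d7|f0|90|

RES = [ 0xdc  0x8b  0x35  0xb3  0x68  0xd7  0xf0  0x90 ]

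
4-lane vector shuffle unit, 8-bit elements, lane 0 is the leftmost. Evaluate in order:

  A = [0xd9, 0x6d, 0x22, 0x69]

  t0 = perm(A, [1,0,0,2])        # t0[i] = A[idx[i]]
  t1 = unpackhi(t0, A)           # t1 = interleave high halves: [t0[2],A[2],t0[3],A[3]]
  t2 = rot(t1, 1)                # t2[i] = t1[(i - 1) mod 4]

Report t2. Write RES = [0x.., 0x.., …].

→ t0 |6d|d9|d9|22|
→ t1 |d9|22|22|69|
→ t2 |69|d9|22|22|

RES = [ 0x69  0xd9  0x22  0x22 ]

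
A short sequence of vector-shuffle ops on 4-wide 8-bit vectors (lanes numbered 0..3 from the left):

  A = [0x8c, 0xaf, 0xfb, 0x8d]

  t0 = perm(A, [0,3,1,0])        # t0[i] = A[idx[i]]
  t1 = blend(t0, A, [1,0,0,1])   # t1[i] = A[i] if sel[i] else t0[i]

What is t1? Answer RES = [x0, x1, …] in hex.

t0 = [0x8c, 0x8d, 0xaf, 0x8c]
t1 = [0x8c, 0x8d, 0xaf, 0x8d]

RES = [0x8c, 0x8d, 0xaf, 0x8d]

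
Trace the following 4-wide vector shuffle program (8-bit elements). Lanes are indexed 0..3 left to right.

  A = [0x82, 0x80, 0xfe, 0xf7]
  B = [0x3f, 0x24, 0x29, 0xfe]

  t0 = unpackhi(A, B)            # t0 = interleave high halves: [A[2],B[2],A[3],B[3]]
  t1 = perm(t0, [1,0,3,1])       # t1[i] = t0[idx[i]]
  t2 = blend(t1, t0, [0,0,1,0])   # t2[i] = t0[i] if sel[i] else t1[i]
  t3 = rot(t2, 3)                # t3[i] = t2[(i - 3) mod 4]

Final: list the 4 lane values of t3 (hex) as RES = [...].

→ t0 |fe|29|f7|fe|
→ t1 |29|fe|fe|29|
→ t2 |29|fe|f7|29|
→ t3 |fe|f7|29|29|

RES = [ 0xfe  0xf7  0x29  0x29 ]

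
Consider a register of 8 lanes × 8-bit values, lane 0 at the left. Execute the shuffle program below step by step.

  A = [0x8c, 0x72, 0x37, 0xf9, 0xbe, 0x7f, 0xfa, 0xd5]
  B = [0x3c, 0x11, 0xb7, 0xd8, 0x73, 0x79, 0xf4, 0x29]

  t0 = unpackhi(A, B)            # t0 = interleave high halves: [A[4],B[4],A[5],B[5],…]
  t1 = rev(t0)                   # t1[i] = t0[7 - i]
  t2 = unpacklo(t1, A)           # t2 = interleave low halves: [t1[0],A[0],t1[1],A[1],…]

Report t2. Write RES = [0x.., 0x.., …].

t0 = [0xbe, 0x73, 0x7f, 0x79, 0xfa, 0xf4, 0xd5, 0x29]
t1 = [0x29, 0xd5, 0xf4, 0xfa, 0x79, 0x7f, 0x73, 0xbe]
t2 = [0x29, 0x8c, 0xd5, 0x72, 0xf4, 0x37, 0xfa, 0xf9]

RES = [0x29, 0x8c, 0xd5, 0x72, 0xf4, 0x37, 0xfa, 0xf9]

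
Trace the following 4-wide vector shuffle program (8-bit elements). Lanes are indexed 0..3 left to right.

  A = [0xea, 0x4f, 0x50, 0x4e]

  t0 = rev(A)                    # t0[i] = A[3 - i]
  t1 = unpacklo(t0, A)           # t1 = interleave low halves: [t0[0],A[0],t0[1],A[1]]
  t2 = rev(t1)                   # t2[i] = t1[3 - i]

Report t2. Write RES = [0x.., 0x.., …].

RES = [ 0x4f  0x50  0xea  0x4e ]

→ t0 |4e|50|4f|ea|
→ t1 |4e|ea|50|4f|
→ t2 |4f|50|ea|4e|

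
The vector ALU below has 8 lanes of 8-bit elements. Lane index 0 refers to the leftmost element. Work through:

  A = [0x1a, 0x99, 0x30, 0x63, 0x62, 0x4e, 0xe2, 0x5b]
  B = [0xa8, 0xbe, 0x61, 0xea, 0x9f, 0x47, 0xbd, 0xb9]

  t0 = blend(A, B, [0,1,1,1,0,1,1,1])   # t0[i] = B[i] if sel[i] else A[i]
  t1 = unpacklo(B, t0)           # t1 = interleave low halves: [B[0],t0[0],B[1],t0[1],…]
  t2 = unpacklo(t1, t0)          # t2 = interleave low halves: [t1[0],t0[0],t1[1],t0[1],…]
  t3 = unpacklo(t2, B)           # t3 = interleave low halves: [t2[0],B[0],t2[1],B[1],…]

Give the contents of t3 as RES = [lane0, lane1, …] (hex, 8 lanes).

t0 = [0x1a, 0xbe, 0x61, 0xea, 0x62, 0x47, 0xbd, 0xb9]
t1 = [0xa8, 0x1a, 0xbe, 0xbe, 0x61, 0x61, 0xea, 0xea]
t2 = [0xa8, 0x1a, 0x1a, 0xbe, 0xbe, 0x61, 0xbe, 0xea]
t3 = [0xa8, 0xa8, 0x1a, 0xbe, 0x1a, 0x61, 0xbe, 0xea]

RES = [ 0xa8  0xa8  0x1a  0xbe  0x1a  0x61  0xbe  0xea ]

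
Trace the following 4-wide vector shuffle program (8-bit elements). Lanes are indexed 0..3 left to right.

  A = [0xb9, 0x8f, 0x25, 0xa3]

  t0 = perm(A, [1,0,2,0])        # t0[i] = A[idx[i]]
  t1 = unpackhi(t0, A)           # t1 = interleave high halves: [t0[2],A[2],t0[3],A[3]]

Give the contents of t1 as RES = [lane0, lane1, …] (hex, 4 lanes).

RES = [0x25, 0x25, 0xb9, 0xa3]

t0 = [0x8f, 0xb9, 0x25, 0xb9]
t1 = [0x25, 0x25, 0xb9, 0xa3]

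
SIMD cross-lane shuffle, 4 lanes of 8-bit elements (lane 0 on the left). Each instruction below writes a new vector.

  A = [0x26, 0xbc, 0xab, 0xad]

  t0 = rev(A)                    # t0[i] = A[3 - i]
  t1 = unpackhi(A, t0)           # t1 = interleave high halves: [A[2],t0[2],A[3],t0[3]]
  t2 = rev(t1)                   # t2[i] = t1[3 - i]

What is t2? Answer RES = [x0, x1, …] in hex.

→ t0 |ad|ab|bc|26|
→ t1 |ab|bc|ad|26|
→ t2 |26|ad|bc|ab|

RES = [ 0x26  0xad  0xbc  0xab ]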